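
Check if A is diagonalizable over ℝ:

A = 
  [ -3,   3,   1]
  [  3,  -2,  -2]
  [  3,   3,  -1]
No

Characteristic polynomial: det(λI - A) = λ³ + 6λ² + 5λ + 18
By the rational root theorem any rational root is an integer dividing 18; none of those is a root, so p(λ) has no rational roots and hence (being an irreducible cubic) no repeated roots.
Discriminant of the cubic: Δ = -14180
Δ < 0 ⇒ one real eigenvalue and a complex-conjugate pair: λ ≈ -5.678, -0.1611 + 1.773i, -0.1611 - 1.773i
Has complex eigenvalues (not diagonalizable over ℝ).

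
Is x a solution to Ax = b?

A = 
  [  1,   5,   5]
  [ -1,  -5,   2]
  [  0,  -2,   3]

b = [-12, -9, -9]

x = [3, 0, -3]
Yes

Ax = [-12, -9, -9] = b ✓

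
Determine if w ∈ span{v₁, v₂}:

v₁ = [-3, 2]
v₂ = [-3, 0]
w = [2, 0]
Yes

Form the augmented matrix and row-reduce:
[v₁|v₂|w] = 
  [ -3,  -3,   2]
  [  2,   0,   0]
R2 → R2 + (2/3)·R1
REF = 
  [ -3,  -3,   2]
  [  0,  -2, 4/3]

No row of the form [0 0 | nonzero], so the system is consistent. Back-substitution gives c₁ = 0, c₂ = -2/3: w = (0)·v₁ + (-2/3)·v₂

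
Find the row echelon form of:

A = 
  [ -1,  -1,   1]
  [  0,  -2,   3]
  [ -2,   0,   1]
Row operations:
R3 → R3 - (2)·R1
R3 → R3 + (1)·R2

Resulting echelon form:
REF = 
  [ -1,  -1,   1]
  [  0,  -2,   3]
  [  0,   0,   2]

Rank = 3 (number of non-zero pivot rows).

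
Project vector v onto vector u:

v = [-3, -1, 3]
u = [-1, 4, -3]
proj_u(v) = [5/13, -20/13, 15/13]

v·u = (-3)(-1) + (-1)(4) + (3)(-3) = -10
u·u = (-1)² + (4)² + (-3)² = 26
proj_u(v) = (v·u / u·u) × u = (-10/26) × u = (-5/13) × u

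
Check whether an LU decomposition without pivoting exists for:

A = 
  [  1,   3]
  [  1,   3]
Yes.
A[1,1] = 1 ≠ 0, so Gaussian elimination proceeds without a row swap: multiplier ℓ₂₁ = (1)/(1) = 1, and U[2,2] = 3 - (1)(3) = 0.
L = 
  [  1,   0]
  [  1,   1]
U = 
  [  1,   3]
  [  0,   0]
Check row 2 of LU: [(1)(1), (1)(3) + 0] = [1, 3] = row 2 of A ✓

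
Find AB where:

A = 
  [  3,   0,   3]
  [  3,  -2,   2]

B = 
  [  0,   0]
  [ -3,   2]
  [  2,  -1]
AB = 
  [  6,  -3]
  [ 10,  -6]

A is 2×3 and B is 3×2, so AB is 2×2. Each entry is (row of A)·(column of B):
AB[1,1] = (3)(0) + (0)(-3) + (3)(2) = 6
AB[1,2] = (3)(0) + (0)(2) + (3)(-1) = -3
AB[2,1] = (3)(0) + (-2)(-3) + (2)(2) = 10
AB[2,2] = (3)(0) + (-2)(2) + (2)(-1) = -6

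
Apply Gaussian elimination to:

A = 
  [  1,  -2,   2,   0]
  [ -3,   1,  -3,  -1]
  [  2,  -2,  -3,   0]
Row operations:
R2 → R2 + (3)·R1
R3 → R3 - (2)·R1
R3 → R3 + (2/5)·R2

Resulting echelon form:
REF = 
  [    1,    -2,     2,     0]
  [    0,    -5,     3,    -1]
  [    0,     0, -29/5,  -2/5]

Rank = 3 (number of non-zero pivot rows).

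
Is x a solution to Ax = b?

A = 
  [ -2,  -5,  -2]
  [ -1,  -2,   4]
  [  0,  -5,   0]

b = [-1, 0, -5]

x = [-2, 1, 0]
Yes

Ax = [-1, 0, -5] = b ✓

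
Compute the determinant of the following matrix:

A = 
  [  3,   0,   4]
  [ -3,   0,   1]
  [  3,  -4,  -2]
Cofactor expansion along row 1:
det(A) = (3)·((0)(-2) - (1)(-4)) - (0)·((-3)(-2) - (1)(3)) + (4)·((-3)(-4) - (0)(3))
  = (3)(4) - (0)(3) + (4)(12)
  = 60

det(A) = 60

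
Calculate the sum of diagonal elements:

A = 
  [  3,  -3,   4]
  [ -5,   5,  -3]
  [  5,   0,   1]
9

tr(A) = 3 + 5 + 1 = 9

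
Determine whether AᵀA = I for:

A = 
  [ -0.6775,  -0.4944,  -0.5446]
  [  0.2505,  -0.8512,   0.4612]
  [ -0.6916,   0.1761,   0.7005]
Yes

AᵀA = 
  [  1.0001,  -0.0001,   0]
  [ -0.0001,   1,   0]
  [  0,   0,   1]
≈ I (equal to I up to the 4-dp rounding of the entries)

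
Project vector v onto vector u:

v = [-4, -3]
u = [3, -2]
proj_u(v) = [-18/13, 12/13]

v·u = (-4)(3) + (-3)(-2) = -6
u·u = (3)² + (-2)² = 13
proj_u(v) = (v·u / u·u) × u = (-6/13) × u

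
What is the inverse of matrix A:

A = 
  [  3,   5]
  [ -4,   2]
det(A) = (3)(2) - (5)(-4) = 26
For a 2×2 matrix, A⁻¹ = (1/det(A)) · [[d, -b], [-c, a]]
    = (1/26) · [[2, -5], [4, 3]]

A⁻¹ = 
  [ 1/13, -5/26]
  [ 2/13,  3/26]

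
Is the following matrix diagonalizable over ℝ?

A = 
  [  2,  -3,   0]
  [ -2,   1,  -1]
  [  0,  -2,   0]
Yes

Characteristic polynomial: det(λI - A) = λ³ - 3λ² - 6λ + 4
By the rational root theorem any rational root is an integer dividing 4; none of those is a root, so p(λ) has no rational roots and hence (being an irreducible cubic) no repeated roots.
Discriminant of the cubic: Δ = 2484
Δ > 0 ⇒ three distinct real eigenvalues: λ ≈ -1.747, 0.5451, 4.201
Three distinct real eigenvalues, so A has 3 independent eigenvectors.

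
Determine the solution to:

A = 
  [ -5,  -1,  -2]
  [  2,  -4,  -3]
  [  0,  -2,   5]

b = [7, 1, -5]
Row reduce the augmented matrix [A|b]:
R2 → R2 + (2/5)·R1
R3 → R3 - (5/11)·R2
REF = 
  [    -5,     -1,     -2,      7]
  [     0,  -22/5,  -19/5,   19/5]
  [     0,      0,  74/11, -74/11]

Back-substitution:
x₃ = (-74/11) / (74/11) = -1
x₂ = (19/5 - (-19/5)(-1)) / (-22/5) = 0
x₁ = (7 - (-1)(0) - (-2)(-1)) / (-5) = -1

x = [-1, 0, -1]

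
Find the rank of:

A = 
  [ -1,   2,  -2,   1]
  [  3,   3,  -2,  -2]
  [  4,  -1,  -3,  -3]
rank(A) = 3

Row reduce:
R2 → R2 + (3)·R1
R3 → R3 + (4)·R1
R3 → R3 - (7/9)·R2
REF = 
  [   -1,     2,    -2,     1]
  [    0,     9,    -8,     1]
  [    0,     0, -43/9,   2/9]
Pivot columns: 1, 2, 3 → 3 pivots.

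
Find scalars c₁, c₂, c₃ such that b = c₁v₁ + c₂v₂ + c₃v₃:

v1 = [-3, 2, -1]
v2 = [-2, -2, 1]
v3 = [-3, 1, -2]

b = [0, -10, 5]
c1 = -2, c2 = 3, c3 = 0

b = -2·v1 + 3·v2 + 0·v3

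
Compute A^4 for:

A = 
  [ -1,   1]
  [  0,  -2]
A² = A·A:
A²[1,1] = (-1)(-1) + (1)(0) = 1
A²[1,2] = (-1)(1) + (1)(-2) = -3
A²[2,1] = (0)(-1) + (-2)(0) = 0
A²[2,2] = (0)(1) + (-2)(-2) = 4
A² = 
  [  1,  -3]
  [  0,   4]

A^3 = A^2·A:
A^3[1,1] = (1)(-1) + (-3)(0) = -1
A^3[1,2] = (1)(1) + (-3)(-2) = 7
A^3[2,1] = (0)(-1) + (4)(0) = 0
A^3[2,2] = (0)(1) + (4)(-2) = -8
A^3 = 
  [ -1,   7]
  [  0,  -8]

A^4 = A^3·A:
A^4[1,1] = (-1)(-1) + (7)(0) = 1
A^4[1,2] = (-1)(1) + (7)(-2) = -15
A^4[2,1] = (0)(-1) + (-8)(0) = 0
A^4[2,2] = (0)(1) + (-8)(-2) = 16
A^4 = 
  [  1, -15]
  [  0,  16]

Therefore
A^4 = 
  [  1, -15]
  [  0,  16]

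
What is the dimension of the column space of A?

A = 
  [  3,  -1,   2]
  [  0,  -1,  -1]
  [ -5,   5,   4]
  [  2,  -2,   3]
dim(Col(A)) = 3

Row reduce:
R3 → R3 + (5/3)·R1
R4 → R4 - (2/3)·R1
R3 → R3 + (10/3)·R2
R4 → R4 - (4/3)·R2
R4 → R4 - (3/4)·R3
REF = 
  [  3,  -1,   2]
  [  0,  -1,  -1]
  [  0,   0,   4]
  [  0,   0,   0]
Pivot columns: 1, 2, 3 → 3 pivots.
dim(Col(A)) = number of pivot columns = 3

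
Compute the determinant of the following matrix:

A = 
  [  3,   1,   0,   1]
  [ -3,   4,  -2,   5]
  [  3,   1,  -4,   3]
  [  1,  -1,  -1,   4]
-270

Cofactor expansion along row 1: det(A) = a₁₁M₁₁ - a₁₂M₁₂ + a₁₃M₁₃ - a₁₄M₁₄

M₁₁ = det[[4, -2, 5]; [1, -4, 3]; [-1, -1, 4]]
  = (4)·((-4)(4) - (3)(-1)) - (-2)·((1)(4) - (3)(-1)) + (5)·((1)(-1) - (-4)(-1))
  = (4)(-13) - (-2)(7) + (5)(-5)
  = -63
M₁₂ = det[[-3, -2, 5]; [3, -4, 3]; [1, -1, 4]]
  = (-3)·((-4)(4) - (3)(-1)) - (-2)·((3)(4) - (3)(1)) + (5)·((3)(-1) - (-4)(1))
  = (-3)(-13) - (-2)(9) + (5)(1)
  = 62
M₁₃ = det[[-3, 4, 5]; [3, 1, 3]; [1, -1, 4]]
  = (-3)·((1)(4) - (3)(-1)) - (4)·((3)(4) - (3)(1)) + (5)·((3)(-1) - (1)(1))
  = (-3)(7) - (4)(9) + (5)(-4)
  = -77
M₁₄ = det[[-3, 4, -2]; [3, 1, -4]; [1, -1, -1]]
  = (-3)·((1)(-1) - (-4)(-1)) - (4)·((3)(-1) - (-4)(1)) + (-2)·((3)(-1) - (1)(1))
  = (-3)(-5) - (4)(1) + (-2)(-4)
  = 19

det(A) = (3)(-63) - (1)(62) + (0)(-77) - (1)(19) = -270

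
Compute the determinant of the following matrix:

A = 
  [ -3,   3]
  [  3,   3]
For a 2×2 matrix, det = ad - bc = (-3)(3) - (3)(3) = -18

det(A) = -18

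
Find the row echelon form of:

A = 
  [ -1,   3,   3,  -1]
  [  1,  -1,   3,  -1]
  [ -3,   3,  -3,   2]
Row operations:
R2 → R2 + (1)·R1
R3 → R3 - (3)·R1
R3 → R3 + (3)·R2

Resulting echelon form:
REF = 
  [ -1,   3,   3,  -1]
  [  0,   2,   6,  -2]
  [  0,   0,   6,  -1]

Rank = 3 (number of non-zero pivot rows).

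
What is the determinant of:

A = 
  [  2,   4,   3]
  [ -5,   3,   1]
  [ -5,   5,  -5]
-190

Cofactor expansion along row 1:
det(A) = (2)·((3)(-5) - (1)(5)) - (4)·((-5)(-5) - (1)(-5)) + (3)·((-5)(5) - (3)(-5))
  = (2)(-20) - (4)(30) + (3)(-10)
  = -190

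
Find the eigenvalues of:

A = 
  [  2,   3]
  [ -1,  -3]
tr(A) = -1, det(A) = -3
Characteristic polynomial: λ² - tr(A)λ + det(A) = λ² + λ - 3
λ² + λ - 3 = 0  ⇒  λ = (-1 ± √((1)² - 4·(-3)))/2 = (-1 ± √(13))/2
  = (-1 + √13)/2,  (-1 - √13)/2

λ = (-1 + √13)/2, (-1 - √13)/2  (≈ 1.303, -2.303)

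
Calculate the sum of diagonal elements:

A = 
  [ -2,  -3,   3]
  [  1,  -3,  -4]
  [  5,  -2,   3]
-2

tr(A) = -2 + -3 + 3 = -2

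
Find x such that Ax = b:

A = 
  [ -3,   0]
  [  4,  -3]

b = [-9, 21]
Row reduce the augmented matrix [A|b]:
R2 → R2 + (4/3)·R1
REF = 
  [ -3,   0,  -9]
  [  0,  -3,   9]

Back-substitution:
x₂ = 9 / (-3) = -3
x₁ = (-9 - (0)(-3)) / (-3) = 3

x = [3, -3]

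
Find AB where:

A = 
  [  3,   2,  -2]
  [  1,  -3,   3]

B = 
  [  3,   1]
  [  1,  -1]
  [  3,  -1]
AB = 
  [  5,   3]
  [  9,   1]

A is 2×3 and B is 3×2, so AB is 2×2. Each entry is (row of A)·(column of B):
AB[1,1] = (3)(3) + (2)(1) + (-2)(3) = 5
AB[1,2] = (3)(1) + (2)(-1) + (-2)(-1) = 3
AB[2,1] = (1)(3) + (-3)(1) + (3)(3) = 9
AB[2,2] = (1)(1) + (-3)(-1) + (3)(-1) = 1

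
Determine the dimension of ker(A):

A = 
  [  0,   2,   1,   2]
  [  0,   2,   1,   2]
nullity(A) = 3

Row reduce:
R2 → R2 - (1)·R1
REF = 
  [  0,   2,   1,   2]
  [  0,   0,   0,   0]
Pivot columns: 2 → 1 pivot.
rank(A) = 1, so nullity(A) = 4 - 1 = 3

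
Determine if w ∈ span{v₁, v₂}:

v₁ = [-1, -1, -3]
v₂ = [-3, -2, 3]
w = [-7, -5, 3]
Yes

Form the augmented matrix and row-reduce:
[v₁|v₂|w] = 
  [ -1,  -3,  -7]
  [ -1,  -2,  -5]
  [ -3,   3,   3]
R2 → R2 - (1)·R1
R3 → R3 - (3)·R1
R3 → R3 - (12)·R2
REF = 
  [ -1,  -3,  -7]
  [  0,   1,   2]
  [  0,   0,   0]

No row of the form [0 0 | nonzero], so the system is consistent. Back-substitution gives c₁ = 1, c₂ = 2: w = (1)·v₁ + (2)·v₂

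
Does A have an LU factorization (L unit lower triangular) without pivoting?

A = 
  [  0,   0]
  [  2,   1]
No.
A[1,1] = 0 but A[2,1] = 2 ≠ 0. Any LU with L unit lower triangular has (LU)[1,1] = U[1,1] and (LU)[2,1] = L[2,1]·U[1,1]; matching A forces U[1,1] = 0, which then forces (LU)[2,1] = 0 ≠ 2. A row swap (pivoting) is required.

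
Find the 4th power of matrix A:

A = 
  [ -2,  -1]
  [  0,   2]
A^4 = 
  [ 16,   0]
  [  0,  16]

A² = A·A:
A²[1,1] = (-2)(-2) + (-1)(0) = 4
A²[1,2] = (-2)(-1) + (-1)(2) = 0
A²[2,1] = (0)(-2) + (2)(0) = 0
A²[2,2] = (0)(-1) + (2)(2) = 4
A² = 
  [  4,   0]
  [  0,   4]

A^3 = A^2·A:
A^3[1,1] = (4)(-2) + (0)(0) = -8
A^3[1,2] = (4)(-1) + (0)(2) = -4
A^3[2,1] = (0)(-2) + (4)(0) = 0
A^3[2,2] = (0)(-1) + (4)(2) = 8
A^3 = 
  [ -8,  -4]
  [  0,   8]

A^4 = A^3·A:
A^4[1,1] = (-8)(-2) + (-4)(0) = 16
A^4[1,2] = (-8)(-1) + (-4)(2) = 0
A^4[2,1] = (0)(-2) + (8)(0) = 0
A^4[2,2] = (0)(-1) + (8)(2) = 16
A^4 = 
  [ 16,   0]
  [  0,  16]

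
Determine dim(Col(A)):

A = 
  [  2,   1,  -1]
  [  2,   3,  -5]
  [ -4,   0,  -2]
dim(Col(A)) = 2

Row reduce:
R2 → R2 - (1)·R1
R3 → R3 + (2)·R1
R3 → R3 - (1)·R2
REF = 
  [  2,   1,  -1]
  [  0,   2,  -4]
  [  0,   0,   0]
Pivot columns: 1, 2 → 2 pivots.
dim(Col(A)) = number of pivot columns = 2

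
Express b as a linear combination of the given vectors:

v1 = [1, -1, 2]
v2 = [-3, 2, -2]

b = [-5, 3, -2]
c1 = 1, c2 = 2

b = 1·v1 + 2·v2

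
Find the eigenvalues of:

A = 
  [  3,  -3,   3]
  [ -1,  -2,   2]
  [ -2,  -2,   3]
Characteristic polynomial: det(λI - A) = λ³ - 4λ² + 4λ + 9
Testing integer divisors of the constant term: p(-1) = 0, so (λ + 1) is a factor:
p(λ) = (λ + 1)(λ² - 5λ + 9)
λ² - 5λ + 9 = 0  ⇒  λ = (5 ± √((-5)² - 4·(9)))/2 = (5 ± √(-11))/2
  = (5 + i√11)/2,  (5 - i√11)/2

λ = -1, (5 + i√11)/2, (5 - i√11)/2  (≈ -1, 2.5 + 1.658i, 2.5 - 1.658i)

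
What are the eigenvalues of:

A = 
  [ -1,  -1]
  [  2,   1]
tr(A) = 0, det(A) = 1
Characteristic polynomial: λ² - tr(A)λ + det(A) = λ² + 1
λ² + 1 = 0  ⇒  λ = (0 ± √((0)² - 4·(1)))/2 = (0 ± √(-4))/2
  = i,  -i

λ = i, -i  (≈ 0 + 1i, 0 - 1i)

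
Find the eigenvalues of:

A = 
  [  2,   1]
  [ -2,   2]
λ = 2 + i√2, 2 - i√2  (≈ 2 + 1.414i, 2 - 1.414i)

tr(A) = 4, det(A) = 6
Characteristic polynomial: λ² - tr(A)λ + det(A) = λ² - 4λ + 6
λ² - 4λ + 6 = 0  ⇒  λ = (4 ± √((-4)² - 4·(6)))/2 = (4 ± √(-8))/2
  = 2 + i√2,  2 - i√2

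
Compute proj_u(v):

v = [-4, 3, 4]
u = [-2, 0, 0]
v·u = (-4)(-2) + (3)(0) + (4)(0) = 8
u·u = (-2)² + (0)² + (0)² = 4
proj_u(v) = (v·u / u·u) × u = (8/4) × u = (2) × u

proj_u(v) = [-4, 0, 0]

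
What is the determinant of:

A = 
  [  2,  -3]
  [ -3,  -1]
-11

For a 2×2 matrix, det = ad - bc = (2)(-1) - (-3)(-3) = -11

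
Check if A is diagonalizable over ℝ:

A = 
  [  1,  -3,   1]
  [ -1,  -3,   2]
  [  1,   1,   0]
Yes

Characteristic polynomial: det(λI - A) = λ³ + 2λ² - 9λ + 6
Testing integer divisors of the constant term: p(1) = 0, so (λ - 1) is a factor:
p(λ) = (λ - 1)(λ² + 3λ - 6)
λ² + 3λ - 6 = 0  ⇒  λ = (-3 ± √((3)² - 4·(-6)))/2 = (-3 ± √(33))/2
  = (-3 + √33)/2,  (-3 - √33)/2
Eigenvalues: 1, (-3 + √33)/2, (-3 - √33)/2  (≈ 1, 1.372, -4.372)
The two irrational eigenvalues are distinct (simple), so each has alg. mult. = geom. mult. = 1.
λ=1: alg. mult. = 1, geom. mult. = 3 - rank(A - (1)I) = 3 - 2 = 1
Sum of geometric multiplicities equals n, so A has n independent eigenvectors.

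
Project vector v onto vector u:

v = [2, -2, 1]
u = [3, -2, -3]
proj_u(v) = [21/22, -7/11, -21/22]

v·u = (2)(3) + (-2)(-2) + (1)(-3) = 7
u·u = (3)² + (-2)² + (-3)² = 22
proj_u(v) = (v·u / u·u) × u = (7/22) × u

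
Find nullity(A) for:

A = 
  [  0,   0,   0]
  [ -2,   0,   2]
nullity(A) = 2

Row reduce:
Swap R1 ↔ R2
REF = 
  [ -2,   0,   2]
  [  0,   0,   0]
Pivot columns: 1 → 1 pivot.
rank(A) = 1, so nullity(A) = 3 - 1 = 2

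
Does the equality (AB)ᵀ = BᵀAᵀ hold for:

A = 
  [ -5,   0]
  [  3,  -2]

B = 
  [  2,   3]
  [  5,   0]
Yes

(AB)ᵀ = 
  [-10,  -4]
  [-15,   9]

BᵀAᵀ = 
  [-10,  -4]
  [-15,   9]

Both sides are equal — this is the standard identity (AB)ᵀ = BᵀAᵀ, which holds for all A, B.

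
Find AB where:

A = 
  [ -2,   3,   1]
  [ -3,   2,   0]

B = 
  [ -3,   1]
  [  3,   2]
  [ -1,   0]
AB = 
  [ 14,   4]
  [ 15,   1]

A is 2×3 and B is 3×2, so AB is 2×2. Each entry is (row of A)·(column of B):
AB[1,1] = (-2)(-3) + (3)(3) + (1)(-1) = 14
AB[1,2] = (-2)(1) + (3)(2) + (1)(0) = 4
AB[2,1] = (-3)(-3) + (2)(3) + (0)(-1) = 15
AB[2,2] = (-3)(1) + (2)(2) + (0)(0) = 1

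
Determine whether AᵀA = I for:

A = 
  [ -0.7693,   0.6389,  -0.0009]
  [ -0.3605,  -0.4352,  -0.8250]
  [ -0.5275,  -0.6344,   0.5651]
Yes

AᵀA = 
  [  1,   0,   0]
  [  0,   1.0001,   0]
  [  0,   0,   1]
≈ I (equal to I up to the 4-dp rounding of the entries)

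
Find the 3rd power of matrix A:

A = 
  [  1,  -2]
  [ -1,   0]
A^3 = 
  [  5,  -6]
  [ -3,   2]

A² = A·A:
A²[1,1] = (1)(1) + (-2)(-1) = 3
A²[1,2] = (1)(-2) + (-2)(0) = -2
A²[2,1] = (-1)(1) + (0)(-1) = -1
A²[2,2] = (-1)(-2) + (0)(0) = 2
A² = 
  [  3,  -2]
  [ -1,   2]

A^3 = A^2·A:
A^3[1,1] = (3)(1) + (-2)(-1) = 5
A^3[1,2] = (3)(-2) + (-2)(0) = -6
A^3[2,1] = (-1)(1) + (2)(-1) = -3
A^3[2,2] = (-1)(-2) + (2)(0) = 2
A^3 = 
  [  5,  -6]
  [ -3,   2]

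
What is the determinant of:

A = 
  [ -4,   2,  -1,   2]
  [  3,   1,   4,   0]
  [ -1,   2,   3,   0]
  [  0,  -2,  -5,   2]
-8

Cofactor expansion along row 1: det(A) = a₁₁M₁₁ - a₁₂M₁₂ + a₁₃M₁₃ - a₁₄M₁₄

M₁₁ = det[[1, 4, 0]; [2, 3, 0]; [-2, -5, 2]]
  = (1)·((3)(2) - (0)(-5)) - (4)·((2)(2) - (0)(-2)) + (0)·((2)(-5) - (3)(-2))
  = (1)(6) - (4)(4) + (0)(-4)
  = -10
M₁₂ = det[[3, 4, 0]; [-1, 3, 0]; [0, -5, 2]]
  = (3)·((3)(2) - (0)(-5)) - (4)·((-1)(2) - (0)(0)) + (0)·((-1)(-5) - (3)(0))
  = (3)(6) - (4)(-2) + (0)(5)
  = 26
M₁₃ = det[[3, 1, 0]; [-1, 2, 0]; [0, -2, 2]]
  = (3)·((2)(2) - (0)(-2)) - (1)·((-1)(2) - (0)(0)) + (0)·((-1)(-2) - (2)(0))
  = (3)(4) - (1)(-2) + (0)(2)
  = 14
M₁₄ = det[[3, 1, 4]; [-1, 2, 3]; [0, -2, -5]]
  = (3)·((2)(-5) - (3)(-2)) - (1)·((-1)(-5) - (3)(0)) + (4)·((-1)(-2) - (2)(0))
  = (3)(-4) - (1)(5) + (4)(2)
  = -9

det(A) = (-4)(-10) - (2)(26) + (-1)(14) - (2)(-9) = -8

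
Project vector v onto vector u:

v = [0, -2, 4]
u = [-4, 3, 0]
v·u = (0)(-4) + (-2)(3) + (4)(0) = -6
u·u = (-4)² + (3)² + (0)² = 25
proj_u(v) = (v·u / u·u) × u = (-6/25) × u

proj_u(v) = [24/25, -18/25, 0]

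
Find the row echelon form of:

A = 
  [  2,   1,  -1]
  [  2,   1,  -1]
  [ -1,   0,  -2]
Row operations:
R2 → R2 - (1)·R1
R3 → R3 + (1/2)·R1
Swap R2 ↔ R3

Resulting echelon form:
REF = 
  [   2,    1,   -1]
  [   0,  1/2, -5/2]
  [   0,    0,    0]

Rank = 2 (number of non-zero pivot rows).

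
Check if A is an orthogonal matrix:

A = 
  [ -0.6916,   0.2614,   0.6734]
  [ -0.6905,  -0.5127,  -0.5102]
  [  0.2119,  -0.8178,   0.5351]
Yes

AᵀA = 
  [  1,  -0.0001,   0]
  [ -0.0001,   1,   0]
  [  0,   0,   1.0001]
≈ I (equal to I up to the 4-dp rounding of the entries)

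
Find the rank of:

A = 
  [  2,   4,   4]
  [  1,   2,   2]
rank(A) = 1

Row reduce:
R2 → R2 - (1/2)·R1
REF = 
  [  2,   4,   4]
  [  0,   0,   0]
Pivot columns: 1 → 1 pivot.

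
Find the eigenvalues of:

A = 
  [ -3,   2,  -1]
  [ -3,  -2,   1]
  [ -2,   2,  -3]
λ = -3, (-5 + i√7)/2, (-5 - i√7)/2  (≈ -3, -2.5 + 1.323i, -2.5 - 1.323i)

Characteristic polynomial: det(λI - A) = λ³ + 8λ² + 23λ + 24
Testing integer divisors of the constant term: p(-3) = 0, so (λ + 3) is a factor:
p(λ) = (λ + 3)(λ² + 5λ + 8)
λ² + 5λ + 8 = 0  ⇒  λ = (-5 ± √((5)² - 4·(8)))/2 = (-5 ± √(-7))/2
  = (-5 + i√7)/2,  (-5 - i√7)/2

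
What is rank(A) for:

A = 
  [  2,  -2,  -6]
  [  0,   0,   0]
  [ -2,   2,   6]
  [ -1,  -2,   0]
rank(A) = 2

Row reduce:
R3 → R3 + (1)·R1
R4 → R4 + (1/2)·R1
Swap R2 ↔ R4
REF = 
  [  2,  -2,  -6]
  [  0,  -3,  -3]
  [  0,   0,   0]
  [  0,   0,   0]
Pivot columns: 1, 2 → 2 pivots.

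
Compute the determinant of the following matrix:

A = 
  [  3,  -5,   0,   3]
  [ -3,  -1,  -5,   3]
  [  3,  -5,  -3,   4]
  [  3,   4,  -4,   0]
Cofactor expansion along row 1: det(A) = a₁₁M₁₁ - a₁₂M₁₂ + a₁₃M₁₃ - a₁₄M₁₄

M₁₁ = det[[-1, -5, 3]; [-5, -3, 4]; [4, -4, 0]]
  = (-1)·((-3)(0) - (4)(-4)) - (-5)·((-5)(0) - (4)(4)) + (3)·((-5)(-4) - (-3)(4))
  = (-1)(16) - (-5)(-16) + (3)(32)
  = 0
M₁₂ = det[[-3, -5, 3]; [3, -3, 4]; [3, -4, 0]]
  = (-3)·((-3)(0) - (4)(-4)) - (-5)·((3)(0) - (4)(3)) + (3)·((3)(-4) - (-3)(3))
  = (-3)(16) - (-5)(-12) + (3)(-3)
  = -117
M₁₃ = det[[-3, -1, 3]; [3, -5, 4]; [3, 4, 0]]
  = (-3)·((-5)(0) - (4)(4)) - (-1)·((3)(0) - (4)(3)) + (3)·((3)(4) - (-5)(3))
  = (-3)(-16) - (-1)(-12) + (3)(27)
  = 117
M₁₄ = det[[-3, -1, -5]; [3, -5, -3]; [3, 4, -4]]
  = (-3)·((-5)(-4) - (-3)(4)) - (-1)·((3)(-4) - (-3)(3)) + (-5)·((3)(4) - (-5)(3))
  = (-3)(32) - (-1)(-3) + (-5)(27)
  = -234

det(A) = (3)(0) - (-5)(-117) + (0)(117) - (3)(-234) = 117

det(A) = 117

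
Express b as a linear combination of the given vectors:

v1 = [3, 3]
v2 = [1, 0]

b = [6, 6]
c1 = 2, c2 = 0

b = 2·v1 + 0·v2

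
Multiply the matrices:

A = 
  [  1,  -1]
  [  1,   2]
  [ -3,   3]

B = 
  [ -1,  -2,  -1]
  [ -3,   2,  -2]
A is 3×2 and B is 2×3, so AB is 3×3. Each entry is (row of A)·(column of B):
AB[1,1] = (1)(-1) + (-1)(-3) = 2
AB[1,2] = (1)(-2) + (-1)(2) = -4
AB[1,3] = (1)(-1) + (-1)(-2) = 1
AB[2,1] = (1)(-1) + (2)(-3) = -7
AB[2,2] = (1)(-2) + (2)(2) = 2
AB[2,3] = (1)(-1) + (2)(-2) = -5
AB[3,1] = (-3)(-1) + (3)(-3) = -6
AB[3,2] = (-3)(-2) + (3)(2) = 12
AB[3,3] = (-3)(-1) + (3)(-2) = -3

AB = 
  [  2,  -4,   1]
  [ -7,   2,  -5]
  [ -6,  12,  -3]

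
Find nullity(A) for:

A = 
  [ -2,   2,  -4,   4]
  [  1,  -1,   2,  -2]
nullity(A) = 3

Row reduce:
R2 → R2 + (1/2)·R1
REF = 
  [ -2,   2,  -4,   4]
  [  0,   0,   0,   0]
Pivot columns: 1 → 1 pivot.
rank(A) = 1, so nullity(A) = 4 - 1 = 3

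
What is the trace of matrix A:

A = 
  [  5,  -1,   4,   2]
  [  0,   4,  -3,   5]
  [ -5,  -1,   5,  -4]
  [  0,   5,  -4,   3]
17

tr(A) = 5 + 4 + 5 + 3 = 17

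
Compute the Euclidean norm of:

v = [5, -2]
5.385

||v||₂ = √((5)² + (-2)²) = √29 = 5.385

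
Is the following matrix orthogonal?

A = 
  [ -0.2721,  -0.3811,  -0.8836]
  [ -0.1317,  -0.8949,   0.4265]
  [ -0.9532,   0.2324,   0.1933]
Yes

AᵀA = 
  [  1,   0,   0]
  [  0,   1.0001,   0]
  [  0,   0,   1]
≈ I (equal to I up to the 4-dp rounding of the entries)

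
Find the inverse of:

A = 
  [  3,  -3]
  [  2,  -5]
det(A) = (3)(-5) - (-3)(2) = -9
For a 2×2 matrix, A⁻¹ = (1/det(A)) · [[d, -b], [-c, a]]
    = (-1/9) · [[-5, 3], [-2, 3]]

A⁻¹ = 
  [ 5/9, -1/3]
  [ 2/9, -1/3]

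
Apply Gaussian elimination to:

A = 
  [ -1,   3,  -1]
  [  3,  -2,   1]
Row operations:
R2 → R2 + (3)·R1

Resulting echelon form:
REF = 
  [ -1,   3,  -1]
  [  0,   7,  -2]

Rank = 2 (number of non-zero pivot rows).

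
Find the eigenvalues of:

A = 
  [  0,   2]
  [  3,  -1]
tr(A) = -1, det(A) = -6
Characteristic polynomial: λ² - tr(A)λ + det(A) = λ² + λ - 6
λ² + λ - 6 = (λ + 3)(λ - 2)

λ = 2, -3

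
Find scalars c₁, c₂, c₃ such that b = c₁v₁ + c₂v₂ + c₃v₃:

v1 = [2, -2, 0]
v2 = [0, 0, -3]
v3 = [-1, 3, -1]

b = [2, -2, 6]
c1 = 1, c2 = -2, c3 = 0

b = 1·v1 + -2·v2 + 0·v3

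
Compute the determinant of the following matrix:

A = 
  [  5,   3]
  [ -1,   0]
For a 2×2 matrix, det = ad - bc = (5)(0) - (3)(-1) = 3

det(A) = 3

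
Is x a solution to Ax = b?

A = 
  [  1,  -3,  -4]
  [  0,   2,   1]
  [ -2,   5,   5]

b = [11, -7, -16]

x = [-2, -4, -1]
No

Ax = [14, -9, -21] ≠ b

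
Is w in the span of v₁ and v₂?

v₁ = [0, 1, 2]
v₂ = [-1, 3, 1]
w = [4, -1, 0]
No

Form the augmented matrix and row-reduce:
[v₁|v₂|w] = 
  [  0,  -1,   4]
  [  1,   3,  -1]
  [  2,   1,   0]
Swap R1 ↔ R2
R3 → R3 - (2)·R1
R3 → R3 - (5)·R2
REF = 
  [  1,   3,  -1]
  [  0,  -1,   4]
  [  0,   0, -18]

Row 3 reads [0 0 | -18], i.e. 0 = -18, so the system is inconsistent and w ∉ span{v₁, v₂}.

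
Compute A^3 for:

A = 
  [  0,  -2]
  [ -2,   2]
A² = A·A:
A²[1,1] = (0)(0) + (-2)(-2) = 4
A²[1,2] = (0)(-2) + (-2)(2) = -4
A²[2,1] = (-2)(0) + (2)(-2) = -4
A²[2,2] = (-2)(-2) + (2)(2) = 8
A² = 
  [  4,  -4]
  [ -4,   8]

A^3 = A^2·A:
A^3[1,1] = (4)(0) + (-4)(-2) = 8
A^3[1,2] = (4)(-2) + (-4)(2) = -16
A^3[2,1] = (-4)(0) + (8)(-2) = -16
A^3[2,2] = (-4)(-2) + (8)(2) = 24
A^3 = 
  [  8, -16]
  [-16,  24]

Therefore
A^3 = 
  [  8, -16]
  [-16,  24]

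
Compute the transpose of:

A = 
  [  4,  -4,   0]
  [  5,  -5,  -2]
Aᵀ = 
  [  4,   5]
  [ -4,  -5]
  [  0,  -2]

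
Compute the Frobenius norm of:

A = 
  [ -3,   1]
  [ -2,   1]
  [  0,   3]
||A||_F = 4.899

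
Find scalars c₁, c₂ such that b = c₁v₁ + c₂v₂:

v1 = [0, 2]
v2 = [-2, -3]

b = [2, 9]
c1 = 3, c2 = -1

b = 3·v1 + -1·v2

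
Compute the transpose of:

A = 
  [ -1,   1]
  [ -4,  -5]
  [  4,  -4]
Aᵀ = 
  [ -1,  -4,   4]
  [  1,  -5,  -4]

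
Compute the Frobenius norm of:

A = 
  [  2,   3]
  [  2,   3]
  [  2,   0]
||A||_F = 5.477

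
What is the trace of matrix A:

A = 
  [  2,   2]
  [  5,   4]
6

tr(A) = 2 + 4 = 6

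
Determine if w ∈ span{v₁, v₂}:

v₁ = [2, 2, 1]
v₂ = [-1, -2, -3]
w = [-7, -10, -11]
Yes

Form the augmented matrix and row-reduce:
[v₁|v₂|w] = 
  [  2,  -1,  -7]
  [  2,  -2, -10]
  [  1,  -3, -11]
R2 → R2 - (1)·R1
R3 → R3 - (1/2)·R1
R3 → R3 - (5/2)·R2
REF = 
  [  2,  -1,  -7]
  [  0,  -1,  -3]
  [  0,   0,   0]

No row of the form [0 0 | nonzero], so the system is consistent. Back-substitution gives c₁ = -2, c₂ = 3: w = (-2)·v₁ + (3)·v₂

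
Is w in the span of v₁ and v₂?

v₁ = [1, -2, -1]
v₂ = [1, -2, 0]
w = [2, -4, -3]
Yes

Form the augmented matrix and row-reduce:
[v₁|v₂|w] = 
  [  1,   1,   2]
  [ -2,  -2,  -4]
  [ -1,   0,  -3]
R2 → R2 + (2)·R1
R3 → R3 + (1)·R1
Swap R2 ↔ R3
REF = 
  [  1,   1,   2]
  [  0,   1,  -1]
  [  0,   0,   0]

No row of the form [0 0 | nonzero], so the system is consistent. Back-substitution gives c₁ = 3, c₂ = -1: w = (3)·v₁ + (-1)·v₂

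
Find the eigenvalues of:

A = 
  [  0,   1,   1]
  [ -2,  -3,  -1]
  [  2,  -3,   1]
Characteristic polynomial: det(λI - A) = λ³ + 2λ² - 6λ - 12
Testing integer divisors of the constant term: p(-2) = 0, so (λ + 2) is a factor:
p(λ) = (λ + 2)(λ² - 6)
λ² - 6 = 0  ⇒  λ = (0 ± √((0)² - 4·(-6)))/2 = (0 ± √(24))/2
  = √6,  -√6

λ = -2, √6, -√6  (≈ -2, 2.449, -2.449)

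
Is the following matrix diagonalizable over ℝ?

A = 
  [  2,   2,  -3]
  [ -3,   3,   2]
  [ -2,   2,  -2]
No

Characteristic polynomial: det(λI - A) = λ³ - 3λ² - 8λ + 40
By the rational root theorem any rational root is an integer dividing 40; none of those is a root, so p(λ) has no rational roots and hence (being an irreducible cubic) no repeated roots.
Discriminant of the cubic: Δ = -18976
Δ < 0 ⇒ one real eigenvalue and a complex-conjugate pair: λ ≈ -3.25, 3.125 + 1.595i, 3.125 - 1.595i
Has complex eigenvalues (not diagonalizable over ℝ).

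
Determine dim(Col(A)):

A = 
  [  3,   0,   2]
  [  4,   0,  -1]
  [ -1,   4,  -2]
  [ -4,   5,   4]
Row reduce:
R2 → R2 - (4/3)·R1
R3 → R3 + (1/3)·R1
R4 → R4 + (4/3)·R1
Swap R2 ↔ R3
R4 → R4 - (5/4)·R2
R4 → R4 + (25/11)·R3
REF = 
  [    3,     0,     2]
  [    0,     4,  -4/3]
  [    0,     0, -11/3]
  [    0,     0,     0]
Pivot columns: 1, 2, 3 → 3 pivots.
dim(Col(A)) = number of pivot columns = 3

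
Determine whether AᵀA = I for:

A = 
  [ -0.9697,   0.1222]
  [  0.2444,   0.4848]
No

AᵀA = 
  [  1,   0]
  [  0,   0.2500]
≠ I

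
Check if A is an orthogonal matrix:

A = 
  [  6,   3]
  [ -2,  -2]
No

AᵀA = 
  [ 40,  22]
  [ 22,  13]
≠ I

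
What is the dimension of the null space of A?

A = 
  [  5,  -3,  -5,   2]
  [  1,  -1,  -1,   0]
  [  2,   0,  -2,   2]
nullity(A) = 2

Row reduce:
R2 → R2 - (1/5)·R1
R3 → R3 - (2/5)·R1
R3 → R3 + (3)·R2
REF = 
  [   5,   -3,   -5,    2]
  [   0, -2/5,    0, -2/5]
  [   0,    0,    0,    0]
Pivot columns: 1, 2 → 2 pivots.
rank(A) = 2, so nullity(A) = 4 - 2 = 2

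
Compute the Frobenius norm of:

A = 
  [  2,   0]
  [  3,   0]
||A||_F = 3.606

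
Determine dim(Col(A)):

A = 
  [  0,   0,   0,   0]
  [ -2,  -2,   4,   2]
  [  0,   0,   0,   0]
Row reduce:
Swap R1 ↔ R2
REF = 
  [ -2,  -2,   4,   2]
  [  0,   0,   0,   0]
  [  0,   0,   0,   0]
Pivot columns: 1 → 1 pivot.
dim(Col(A)) = number of pivot columns = 1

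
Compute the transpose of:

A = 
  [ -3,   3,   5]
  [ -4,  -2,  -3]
Aᵀ = 
  [ -3,  -4]
  [  3,  -2]
  [  5,  -3]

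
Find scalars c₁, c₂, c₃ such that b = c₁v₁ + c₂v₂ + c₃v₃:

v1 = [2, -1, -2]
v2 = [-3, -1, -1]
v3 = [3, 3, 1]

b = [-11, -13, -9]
c1 = 2, c2 = 2, c3 = -3

b = 2·v1 + 2·v2 + -3·v3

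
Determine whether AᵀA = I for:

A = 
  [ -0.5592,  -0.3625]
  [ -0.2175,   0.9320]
No

AᵀA = 
  [  0.3600,   0]
  [  0,   1]
≠ I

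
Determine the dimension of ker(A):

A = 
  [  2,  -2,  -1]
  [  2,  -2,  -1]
nullity(A) = 2

Row reduce:
R2 → R2 - (1)·R1
REF = 
  [  2,  -2,  -1]
  [  0,   0,   0]
Pivot columns: 1 → 1 pivot.
rank(A) = 1, so nullity(A) = 3 - 1 = 2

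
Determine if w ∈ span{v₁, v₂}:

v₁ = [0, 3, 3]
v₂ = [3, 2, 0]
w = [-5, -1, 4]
No

Form the augmented matrix and row-reduce:
[v₁|v₂|w] = 
  [  0,   3,  -5]
  [  3,   2,  -1]
  [  3,   0,   4]
Swap R1 ↔ R2
R3 → R3 - (1)·R1
R3 → R3 + (2/3)·R2
REF = 
  [  3,   2,  -1]
  [  0,   3,  -5]
  [  0,   0, 5/3]

Row 3 reads [0 0 | 5/3], i.e. 0 = 5/3, so the system is inconsistent and w ∉ span{v₁, v₂}.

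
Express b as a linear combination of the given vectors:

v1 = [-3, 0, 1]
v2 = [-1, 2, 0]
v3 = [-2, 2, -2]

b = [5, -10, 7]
c1 = 1, c2 = -2, c3 = -3

b = 1·v1 + -2·v2 + -3·v3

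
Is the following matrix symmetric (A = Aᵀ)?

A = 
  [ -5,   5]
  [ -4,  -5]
No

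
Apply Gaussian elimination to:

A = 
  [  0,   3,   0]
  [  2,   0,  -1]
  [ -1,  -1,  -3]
Row operations:
Swap R1 ↔ R2
R3 → R3 + (1/2)·R1
R3 → R3 + (1/3)·R2

Resulting echelon form:
REF = 
  [   2,    0,   -1]
  [   0,    3,    0]
  [   0,    0, -7/2]

Rank = 3 (number of non-zero pivot rows).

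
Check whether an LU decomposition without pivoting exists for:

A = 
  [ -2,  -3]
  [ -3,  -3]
Yes.
A[1,1] = -2 ≠ 0, so Gaussian elimination proceeds without a row swap: multiplier ℓ₂₁ = (-3)/(-2) = 3/2, and U[2,2] = -3 - (3/2)(-3) = 3/2.
L = 
  [  1,   0]
  [3/2,   1]
U = 
  [ -2,  -3]
  [  0, 3/2]
Check row 2 of LU: [(3/2)(-2), (3/2)(-3) + (3/2)] = [-3, -3] = row 2 of A ✓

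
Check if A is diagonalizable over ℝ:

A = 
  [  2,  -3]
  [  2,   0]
No

tr(A) = 2, det(A) = 6
Characteristic polynomial: λ² - tr(A)λ + det(A) = λ² - 2λ + 6
λ² - 2λ + 6 = 0  ⇒  λ = (2 ± √((-2)² - 4·(6)))/2 = (2 ± √(-20))/2
  = 1 + i√5,  1 - i√5
Eigenvalues: 1 + i√5, 1 - i√5  (≈ 1 + 2.236i, 1 - 2.236i)
Has complex eigenvalues (not diagonalizable over ℝ).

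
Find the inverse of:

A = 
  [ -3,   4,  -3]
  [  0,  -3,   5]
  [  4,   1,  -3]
det(A) = (-3)·((-3)(-3) - (5)(1)) - (4)·((0)(-3) - (5)(4)) + (-3)·((0)(1) - (-3)(4))
  = (-3)(4) - (4)(-20) + (-3)(12)
  = 32
det(A) = 32 ≠ 0, so A is invertible.

Cofactors Cᵢⱼ = (-1)ⁱ⁺ʲ·Mᵢⱼ:
C = 
  [  4,  20,  12]
  [  9,  21,  19]
  [ 11,  15,   9]

adj(A) = Cᵀ:
adj(A) = 
  [  4,   9,  11]
  [ 20,  21,  15]
  [ 12,  19,   9]

A⁻¹ = (1/32) · adj(A):
A⁻¹ = 
  [  1/8,  9/32, 11/32]
  [  5/8, 21/32, 15/32]
  [  3/8, 19/32,  9/32]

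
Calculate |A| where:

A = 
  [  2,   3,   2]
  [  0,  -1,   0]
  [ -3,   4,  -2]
-2

Cofactor expansion along row 1:
det(A) = (2)·((-1)(-2) - (0)(4)) - (3)·((0)(-2) - (0)(-3)) + (2)·((0)(4) - (-1)(-3))
  = (2)(2) - (3)(0) + (2)(-3)
  = -2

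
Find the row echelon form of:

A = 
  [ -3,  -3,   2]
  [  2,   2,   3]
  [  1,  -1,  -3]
Row operations:
R2 → R2 + (2/3)·R1
R3 → R3 + (1/3)·R1
Swap R2 ↔ R3

Resulting echelon form:
REF = 
  [  -3,   -3,    2]
  [   0,   -2, -7/3]
  [   0,    0, 13/3]

Rank = 3 (number of non-zero pivot rows).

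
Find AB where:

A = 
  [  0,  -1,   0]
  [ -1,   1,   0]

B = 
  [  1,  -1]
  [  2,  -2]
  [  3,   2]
AB = 
  [ -2,   2]
  [  1,  -1]

A is 2×3 and B is 3×2, so AB is 2×2. Each entry is (row of A)·(column of B):
AB[1,1] = (0)(1) + (-1)(2) + (0)(3) = -2
AB[1,2] = (0)(-1) + (-1)(-2) + (0)(2) = 2
AB[2,1] = (-1)(1) + (1)(2) + (0)(3) = 1
AB[2,2] = (-1)(-1) + (1)(-2) + (0)(2) = -1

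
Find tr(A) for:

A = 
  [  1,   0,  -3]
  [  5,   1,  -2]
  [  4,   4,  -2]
0

tr(A) = 1 + 1 + -2 = 0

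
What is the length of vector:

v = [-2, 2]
2.828

||v||₂ = √((-2)² + (2)²) = √8 = 2.828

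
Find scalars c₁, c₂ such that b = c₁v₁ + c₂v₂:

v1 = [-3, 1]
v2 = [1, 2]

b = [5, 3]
c1 = -1, c2 = 2

b = -1·v1 + 2·v2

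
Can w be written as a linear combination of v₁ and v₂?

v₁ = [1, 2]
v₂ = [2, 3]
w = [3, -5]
Yes

Form the augmented matrix and row-reduce:
[v₁|v₂|w] = 
  [  1,   2,   3]
  [  2,   3,  -5]
R2 → R2 - (2)·R1
REF = 
  [  1,   2,   3]
  [  0,  -1, -11]

No row of the form [0 0 | nonzero], so the system is consistent. Back-substitution gives c₁ = -19, c₂ = 11: w = (-19)·v₁ + (11)·v₂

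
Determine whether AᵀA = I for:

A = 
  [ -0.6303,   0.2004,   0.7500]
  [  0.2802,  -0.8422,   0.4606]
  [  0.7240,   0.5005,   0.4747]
Yes

AᵀA = 
  [  1,   0.0001,   0]
  [  0.0001,   1,   0]
  [  0,   0,   1]
≈ I (equal to I up to the 4-dp rounding of the entries)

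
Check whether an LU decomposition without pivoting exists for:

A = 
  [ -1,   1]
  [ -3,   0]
Yes.
A[1,1] = -1 ≠ 0, so Gaussian elimination proceeds without a row swap: multiplier ℓ₂₁ = (-3)/(-1) = 3, and U[2,2] = 0 - (3)(1) = -3.
L = 
  [  1,   0]
  [  3,   1]
U = 
  [ -1,   1]
  [  0,  -3]
Check row 2 of LU: [(3)(-1), (3)(1) + (-3)] = [-3, 0] = row 2 of A ✓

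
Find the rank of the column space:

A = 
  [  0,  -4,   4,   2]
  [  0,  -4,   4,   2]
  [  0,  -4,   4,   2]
Row reduce:
R2 → R2 - (1)·R1
R3 → R3 - (1)·R1
REF = 
  [  0,  -4,   4,   2]
  [  0,   0,   0,   0]
  [  0,   0,   0,   0]
Pivot columns: 2 → 1 pivot.
dim(Col(A)) = number of pivot columns = 1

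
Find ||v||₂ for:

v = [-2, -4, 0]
4.472

||v||₂ = √((-2)² + (-4)² + (0)²) = √20 = 4.472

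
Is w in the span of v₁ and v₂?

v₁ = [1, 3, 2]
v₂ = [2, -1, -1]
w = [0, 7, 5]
Yes

Form the augmented matrix and row-reduce:
[v₁|v₂|w] = 
  [  1,   2,   0]
  [  3,  -1,   7]
  [  2,  -1,   5]
R2 → R2 - (3)·R1
R3 → R3 - (2)·R1
R3 → R3 - (5/7)·R2
REF = 
  [  1,   2,   0]
  [  0,  -7,   7]
  [  0,   0,   0]

No row of the form [0 0 | nonzero], so the system is consistent. Back-substitution gives c₁ = 2, c₂ = -1: w = (2)·v₁ + (-1)·v₂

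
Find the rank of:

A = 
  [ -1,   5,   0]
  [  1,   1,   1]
rank(A) = 2

Row reduce:
R2 → R2 + (1)·R1
REF = 
  [ -1,   5,   0]
  [  0,   6,   1]
Pivot columns: 1, 2 → 2 pivots.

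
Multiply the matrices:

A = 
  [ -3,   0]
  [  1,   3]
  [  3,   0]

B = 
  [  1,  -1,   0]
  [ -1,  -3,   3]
AB = 
  [ -3,   3,   0]
  [ -2, -10,   9]
  [  3,  -3,   0]

A is 3×2 and B is 2×3, so AB is 3×3. Each entry is (row of A)·(column of B):
AB[1,1] = (-3)(1) + (0)(-1) = -3
AB[1,2] = (-3)(-1) + (0)(-3) = 3
AB[1,3] = (-3)(0) + (0)(3) = 0
AB[2,1] = (1)(1) + (3)(-1) = -2
AB[2,2] = (1)(-1) + (3)(-3) = -10
AB[2,3] = (1)(0) + (3)(3) = 9
AB[3,1] = (3)(1) + (0)(-1) = 3
AB[3,2] = (3)(-1) + (0)(-3) = -3
AB[3,3] = (3)(0) + (0)(3) = 0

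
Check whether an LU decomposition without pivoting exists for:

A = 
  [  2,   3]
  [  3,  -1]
Yes.
A[1,1] = 2 ≠ 0, so Gaussian elimination proceeds without a row swap: multiplier ℓ₂₁ = (3)/(2) = 3/2, and U[2,2] = -1 - (3/2)(3) = -11/2.
L = 
  [  1,   0]
  [3/2,   1]
U = 
  [    2,     3]
  [    0, -11/2]
Check row 2 of LU: [(3/2)(2), (3/2)(3) + (-11/2)] = [3, -1] = row 2 of A ✓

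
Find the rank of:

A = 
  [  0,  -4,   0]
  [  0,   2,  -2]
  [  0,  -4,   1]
rank(A) = 2

Row reduce:
R2 → R2 + (1/2)·R1
R3 → R3 - (1)·R1
R3 → R3 + (1/2)·R2
REF = 
  [  0,  -4,   0]
  [  0,   0,  -2]
  [  0,   0,   0]
Pivot columns: 2, 3 → 2 pivots.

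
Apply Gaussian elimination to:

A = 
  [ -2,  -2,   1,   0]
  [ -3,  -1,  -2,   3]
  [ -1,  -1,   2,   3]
Row operations:
R2 → R2 - (3/2)·R1
R3 → R3 - (1/2)·R1

Resulting echelon form:
REF = 
  [  -2,   -2,    1,    0]
  [   0,    2, -7/2,    3]
  [   0,    0,  3/2,    3]

Rank = 3 (number of non-zero pivot rows).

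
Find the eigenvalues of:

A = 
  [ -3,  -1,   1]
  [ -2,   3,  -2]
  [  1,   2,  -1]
λ = 1, -1 + √7, -1 - √7  (≈ 1, 1.646, -3.646)

Characteristic polynomial: det(λI - A) = λ³ + λ² - 8λ + 6
Testing integer divisors of the constant term: p(1) = 0, so (λ - 1) is a factor:
p(λ) = (λ - 1)(λ² + 2λ - 6)
λ² + 2λ - 6 = 0  ⇒  λ = (-2 ± √((2)² - 4·(-6)))/2 = (-2 ± √(28))/2
  = -1 + √7,  -1 - √7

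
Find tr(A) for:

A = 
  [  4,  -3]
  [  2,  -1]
3

tr(A) = 4 + -1 = 3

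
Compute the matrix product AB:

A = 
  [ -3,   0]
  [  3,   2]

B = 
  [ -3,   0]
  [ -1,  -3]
A is 2×2 and B is 2×2, so AB is 2×2. Each entry is (row of A)·(column of B):
AB[1,1] = (-3)(-3) + (0)(-1) = 9
AB[1,2] = (-3)(0) + (0)(-3) = 0
AB[2,1] = (3)(-3) + (2)(-1) = -11
AB[2,2] = (3)(0) + (2)(-3) = -6

AB = 
  [  9,   0]
  [-11,  -6]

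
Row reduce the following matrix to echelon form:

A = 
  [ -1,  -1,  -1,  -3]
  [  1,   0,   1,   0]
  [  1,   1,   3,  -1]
Row operations:
R2 → R2 + (1)·R1
R3 → R3 + (1)·R1

Resulting echelon form:
REF = 
  [ -1,  -1,  -1,  -3]
  [  0,  -1,   0,  -3]
  [  0,   0,   2,  -4]

Rank = 3 (number of non-zero pivot rows).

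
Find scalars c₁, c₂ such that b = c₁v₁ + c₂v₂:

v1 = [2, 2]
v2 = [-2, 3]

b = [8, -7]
c1 = 1, c2 = -3

b = 1·v1 + -3·v2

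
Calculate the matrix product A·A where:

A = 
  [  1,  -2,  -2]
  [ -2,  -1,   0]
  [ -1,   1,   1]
A² = A·A:
A²[1,1] = (1)(1) + (-2)(-2) + (-2)(-1) = 7
A²[1,2] = (1)(-2) + (-2)(-1) + (-2)(1) = -2
A²[1,3] = (1)(-2) + (-2)(0) + (-2)(1) = -4
A²[2,1] = (-2)(1) + (-1)(-2) + (0)(-1) = 0
A²[2,2] = (-2)(-2) + (-1)(-1) + (0)(1) = 5
A²[2,3] = (-2)(-2) + (-1)(0) + (0)(1) = 4
A²[3,1] = (-1)(1) + (1)(-2) + (1)(-1) = -4
A²[3,2] = (-1)(-2) + (1)(-1) + (1)(1) = 2
A²[3,3] = (-1)(-2) + (1)(0) + (1)(1) = 3
A² = 
  [  7,  -2,  -4]
  [  0,   5,   4]
  [ -4,   2,   3]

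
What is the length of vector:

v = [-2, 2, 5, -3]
6.481

||v||₂ = √((-2)² + (2)² + (5)² + (-3)²) = √42 = 6.481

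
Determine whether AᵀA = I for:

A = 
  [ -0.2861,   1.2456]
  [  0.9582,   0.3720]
No

AᵀA = 
  [  1,   0.0001]
  [  0.0001,   1.6899]
≠ I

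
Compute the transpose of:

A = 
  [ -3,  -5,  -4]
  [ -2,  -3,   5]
Aᵀ = 
  [ -3,  -2]
  [ -5,  -3]
  [ -4,   5]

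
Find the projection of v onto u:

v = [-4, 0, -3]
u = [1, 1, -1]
proj_u(v) = [-1/3, -1/3, 1/3]

v·u = (-4)(1) + (0)(1) + (-3)(-1) = -1
u·u = (1)² + (1)² + (-1)² = 3
proj_u(v) = (v·u / u·u) × u = (-1/3) × u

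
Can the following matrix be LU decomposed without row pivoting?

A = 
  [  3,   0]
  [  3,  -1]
Yes.
A[1,1] = 3 ≠ 0, so Gaussian elimination proceeds without a row swap: multiplier ℓ₂₁ = (3)/(3) = 1, and U[2,2] = -1 - (1)(0) = -1.
L = 
  [  1,   0]
  [  1,   1]
U = 
  [  3,   0]
  [  0,  -1]
Check row 2 of LU: [(1)(3), (1)(0) + (-1)] = [3, -1] = row 2 of A ✓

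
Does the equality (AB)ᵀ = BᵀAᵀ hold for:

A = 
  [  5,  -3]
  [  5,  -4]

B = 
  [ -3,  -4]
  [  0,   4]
Yes

(AB)ᵀ = 
  [-15, -15]
  [-32, -36]

BᵀAᵀ = 
  [-15, -15]
  [-32, -36]

Both sides are equal — this is the standard identity (AB)ᵀ = BᵀAᵀ, which holds for all A, B.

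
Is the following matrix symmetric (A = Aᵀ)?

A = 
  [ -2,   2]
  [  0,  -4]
No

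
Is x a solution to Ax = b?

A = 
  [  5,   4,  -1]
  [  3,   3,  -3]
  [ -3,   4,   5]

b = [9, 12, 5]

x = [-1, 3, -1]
No

Ax = [8, 9, 10] ≠ b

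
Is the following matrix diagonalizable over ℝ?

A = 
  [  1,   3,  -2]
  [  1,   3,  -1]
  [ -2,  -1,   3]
Yes

Characteristic polynomial: det(λI - A) = λ³ - 7λ² + 7λ + 5
By the rational root theorem any rational root is an integer dividing 5; none of those is a root, so p(λ) has no rational roots and hence (being an irreducible cubic) no repeated roots.
Discriminant of the cubic: Δ = 2804
Δ > 0 ⇒ three distinct real eigenvalues: λ ≈ -0.4742, 1.887, 5.587
Three distinct real eigenvalues, so A has 3 independent eigenvectors.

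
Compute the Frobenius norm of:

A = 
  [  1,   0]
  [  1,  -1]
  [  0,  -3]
||A||_F = 3.464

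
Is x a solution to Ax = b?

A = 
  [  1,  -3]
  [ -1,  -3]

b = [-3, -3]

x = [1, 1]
No

Ax = [-2, -4] ≠ b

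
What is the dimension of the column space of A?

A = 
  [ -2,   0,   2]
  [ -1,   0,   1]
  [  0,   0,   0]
Row reduce:
R2 → R2 - (1/2)·R1
REF = 
  [ -2,   0,   2]
  [  0,   0,   0]
  [  0,   0,   0]
Pivot columns: 1 → 1 pivot.
dim(Col(A)) = number of pivot columns = 1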